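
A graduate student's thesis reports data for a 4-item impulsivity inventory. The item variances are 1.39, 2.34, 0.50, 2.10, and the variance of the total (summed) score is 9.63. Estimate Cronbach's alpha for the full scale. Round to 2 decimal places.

Cronbach's alpha = 0.46

Σσ²ᵢ = 1.39 + 2.34 + 0.50 + 2.10 = 6.33
α = (k/(k−1))·(1 − Σσ²ᵢ/σ²_total) = (4/3)·(1 − 6.33/9.63) = 0.46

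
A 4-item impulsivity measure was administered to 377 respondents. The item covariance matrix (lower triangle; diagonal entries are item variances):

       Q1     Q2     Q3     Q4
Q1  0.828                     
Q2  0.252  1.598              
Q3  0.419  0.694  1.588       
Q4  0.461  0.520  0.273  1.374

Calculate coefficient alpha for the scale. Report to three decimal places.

sum of item variances = 0.828 + 1.598 + 1.588 + 1.374 = 5.388
Sum of the distinct covariances = 2.619
Var(T) = 5.388 + 2 × 2.619 = 10.626
α = (k/(k−1))·(1 − sum of item variances/Var(T)) = (4/3)·(1 − 5.388/10.626) = 0.657

coefficient alpha = 0.657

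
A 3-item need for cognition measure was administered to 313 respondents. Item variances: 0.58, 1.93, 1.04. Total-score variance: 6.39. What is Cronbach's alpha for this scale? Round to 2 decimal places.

Cronbach's alpha = 0.67

Σσᵢ² = 0.58 + 1.93 + 1.04 = 3.55
α = (k/(k−1))·(1 − Σσᵢ²/σ²_T) = (3/2)·(1 − 3.55/6.39) = 0.67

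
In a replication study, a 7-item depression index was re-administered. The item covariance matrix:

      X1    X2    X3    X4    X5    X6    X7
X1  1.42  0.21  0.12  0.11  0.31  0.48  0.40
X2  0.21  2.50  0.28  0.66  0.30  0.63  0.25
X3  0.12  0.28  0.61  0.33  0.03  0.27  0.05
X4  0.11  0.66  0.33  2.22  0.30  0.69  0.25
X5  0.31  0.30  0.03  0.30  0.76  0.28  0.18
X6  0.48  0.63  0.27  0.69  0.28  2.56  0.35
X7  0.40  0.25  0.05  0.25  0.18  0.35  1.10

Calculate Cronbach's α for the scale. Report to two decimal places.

ΣVar(i) = 1.42 + 2.50 + 0.61 + 2.22 + 0.76 + 2.56 + 1.10 = 11.17
Sum of off-diagonal covariances = 6.48
total variance = 11.17 + 2 × 6.48 = 24.13
α = (k/(k−1))·(1 − ΣVar(i)/total variance) = (7/6)·(1 − 11.17/24.13) = 0.63

Cronbach's α = 0.63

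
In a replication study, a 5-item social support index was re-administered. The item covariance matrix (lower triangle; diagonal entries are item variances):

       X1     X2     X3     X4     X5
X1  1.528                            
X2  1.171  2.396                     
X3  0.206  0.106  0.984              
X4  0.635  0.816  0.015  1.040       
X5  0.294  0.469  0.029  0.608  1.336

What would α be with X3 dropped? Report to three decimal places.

Remaining items: X1, X2, X4, X5 (k = 4).
sum of item variances = 1.528 + 2.396 + 1.040 + 1.336 = 6.300
σ²_total = 6.300 + 2 × 3.993 = 14.286
α (item deleted) = (4/3)·(1 − 6.300/14.286) = 0.745

α = 0.745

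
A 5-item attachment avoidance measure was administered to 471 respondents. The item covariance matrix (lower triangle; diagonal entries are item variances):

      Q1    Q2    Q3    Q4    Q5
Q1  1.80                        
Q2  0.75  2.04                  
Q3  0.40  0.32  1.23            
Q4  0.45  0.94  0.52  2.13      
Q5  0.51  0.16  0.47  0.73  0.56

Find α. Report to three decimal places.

α = 0.719

Σσᵢ² = 1.80 + 2.04 + 1.23 + 2.13 + 0.56 = 7.76
Sum of off-diagonal covariances = 5.25
Var(T) = 7.76 + 2 × 5.25 = 18.26
α = (k/(k−1))·(1 − Σσᵢ²/Var(T)) = (5/4)·(1 − 7.76/18.26) = 0.719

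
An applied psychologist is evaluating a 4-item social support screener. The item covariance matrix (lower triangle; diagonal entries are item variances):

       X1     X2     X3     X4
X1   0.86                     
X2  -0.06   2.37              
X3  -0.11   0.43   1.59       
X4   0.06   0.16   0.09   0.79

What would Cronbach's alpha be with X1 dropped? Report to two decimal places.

α = 0.33

Remaining items: X2, X3, X4 (k = 3).
ΣVar(i) = 2.37 + 1.59 + 0.79 = 4.75
σ²_T = 4.75 + 2 × 0.68 = 6.11
α (item deleted) = (3/2)·(1 − 4.75/6.11) = 0.33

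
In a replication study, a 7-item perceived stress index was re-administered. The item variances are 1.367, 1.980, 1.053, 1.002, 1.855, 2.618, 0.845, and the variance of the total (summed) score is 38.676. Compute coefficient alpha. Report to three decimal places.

ΣVar(i) = 1.367 + 1.980 + 1.053 + 1.002 + 1.855 + 2.618 + 0.845 = 10.720
α = (k/(k−1))·(1 − ΣVar(i)/Var(T)) = (7/6)·(1 − 10.720/38.676) = 0.843

coefficient alpha = 0.843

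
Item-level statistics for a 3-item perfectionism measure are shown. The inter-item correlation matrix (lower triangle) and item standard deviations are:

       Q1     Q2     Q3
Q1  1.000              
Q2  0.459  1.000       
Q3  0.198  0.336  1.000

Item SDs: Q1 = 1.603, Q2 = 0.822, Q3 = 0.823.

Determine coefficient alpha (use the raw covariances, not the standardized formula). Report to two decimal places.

α = 0.54

Σσ²ᵢ = 1.603² + 0.822² + 0.823² = 3.9226
Covariances σ_ij = r_ij · s_i · s_j:
  σ(Q1,Q2) = 0.459 × 1.603 × 0.822 = 0.6048
  σ(Q1,Q3) = 0.198 × 1.603 × 0.823 = 0.2612
  σ(Q2,Q3) = 0.336 × 0.822 × 0.823 = 0.2273
σ²_T = Σσ²ᵢ + 2·Σσ_ij = 3.9226 + 2 × 1.0933 = 6.1092
α = (3/2)·(1 − 3.9226/6.1092) = 0.54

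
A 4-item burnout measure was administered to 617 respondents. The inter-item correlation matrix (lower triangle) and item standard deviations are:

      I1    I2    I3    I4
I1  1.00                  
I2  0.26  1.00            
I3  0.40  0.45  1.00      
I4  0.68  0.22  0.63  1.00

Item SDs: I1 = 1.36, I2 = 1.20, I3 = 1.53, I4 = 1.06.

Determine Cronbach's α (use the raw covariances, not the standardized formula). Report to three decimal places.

Σσ²ᵢ = 1.36² + 1.20² + 1.53² + 1.06² = 6.7541
Covariances σ_ij = r_ij · s_i · s_j:
  σ(I1,I2) = 0.26 × 1.36 × 1.20 = 0.4243
  σ(I1,I3) = 0.40 × 1.36 × 1.53 = 0.8323
  σ(I1,I4) = 0.68 × 1.36 × 1.06 = 0.9803
  σ(I2,I3) = 0.45 × 1.20 × 1.53 = 0.8262
  σ(I2,I4) = 0.22 × 1.20 × 1.06 = 0.2798
  σ(I3,I4) = 0.63 × 1.53 × 1.06 = 1.0217
σ²_T = Σσ²ᵢ + 2·Σσ_ij = 6.7541 + 2 × 4.3646 = 15.4833
α = (4/3)·(1 − 6.7541/15.4833) = 0.752

α = 0.752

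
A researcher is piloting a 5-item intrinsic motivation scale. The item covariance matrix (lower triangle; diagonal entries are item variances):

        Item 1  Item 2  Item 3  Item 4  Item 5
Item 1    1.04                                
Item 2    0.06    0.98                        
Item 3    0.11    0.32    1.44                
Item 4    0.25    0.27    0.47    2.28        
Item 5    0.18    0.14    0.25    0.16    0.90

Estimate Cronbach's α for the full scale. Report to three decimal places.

α = 0.500

sum of item variances = 1.04 + 0.98 + 1.44 + 2.28 + 0.90 = 6.64
Σ_{i<j} σ_ij = 2.21
σ²_total = 6.64 + 2 × 2.21 = 11.06
α = (k/(k−1))·(1 − sum of item variances/σ²_total) = (5/4)·(1 − 6.64/11.06) = 0.500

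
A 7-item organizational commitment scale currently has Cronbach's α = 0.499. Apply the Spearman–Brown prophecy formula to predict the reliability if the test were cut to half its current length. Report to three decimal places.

predicted reliability = 0.332

Length factor m = 1/2
α' = m·α / (1 − (1−m)·α)
   = 1/2 × 0.499 / (1 − (1 − 1/2) × 0.499)
   = 0.2495 / 0.7505 = 0.332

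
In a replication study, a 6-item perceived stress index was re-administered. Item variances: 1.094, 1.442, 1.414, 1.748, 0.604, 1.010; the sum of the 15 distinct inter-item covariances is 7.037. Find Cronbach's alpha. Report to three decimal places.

ΣVar(i) = 1.094 + 1.442 + 1.414 + 1.748 + 0.604 + 1.010 = 7.312
Sum of distinct covariances = 7.037
total variance = ΣVar(i) + 2·Σcov = 7.312 + 2 × 7.037 = 21.386
α = (6/5)·(1 − 7.312/21.386) = 0.790

α = 0.790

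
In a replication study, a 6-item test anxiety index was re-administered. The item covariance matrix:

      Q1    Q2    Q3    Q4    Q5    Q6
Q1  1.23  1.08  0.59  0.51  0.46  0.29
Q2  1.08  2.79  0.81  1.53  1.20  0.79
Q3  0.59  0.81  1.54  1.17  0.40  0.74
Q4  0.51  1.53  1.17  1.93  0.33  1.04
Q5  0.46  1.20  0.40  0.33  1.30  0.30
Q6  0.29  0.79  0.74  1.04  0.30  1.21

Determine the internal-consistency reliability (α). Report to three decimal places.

α = 0.831

sum of item variances = 1.23 + 2.79 + 1.54 + 1.93 + 1.30 + 1.21 = 10.00
Σ_{i<j} σ_ij = 11.24
Var(T) = 10.00 + 2 × 11.24 = 32.48
α = (k/(k−1))·(1 − sum of item variances/Var(T)) = (6/5)·(1 − 10.00/32.48) = 0.831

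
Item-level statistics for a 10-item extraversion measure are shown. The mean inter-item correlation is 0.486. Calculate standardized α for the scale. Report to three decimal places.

α = 0.904

Standardized α = k·r̄ / (1 + (k−1)·r̄) = 10 × 0.486 / (1 + 9 × 0.486)
  = 4.8600 / 5.3740 = 0.904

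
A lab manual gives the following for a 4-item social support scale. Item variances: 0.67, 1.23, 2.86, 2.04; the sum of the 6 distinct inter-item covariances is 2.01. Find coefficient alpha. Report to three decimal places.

Σσᵢ² = 0.67 + 1.23 + 2.86 + 2.04 = 6.80
Sum of distinct covariances = 2.01
σ²_T = Σσᵢ² + 2·Σcov = 6.80 + 2 × 2.01 = 10.82
α = (4/3)·(1 − 6.80/10.82) = 0.495

α = 0.495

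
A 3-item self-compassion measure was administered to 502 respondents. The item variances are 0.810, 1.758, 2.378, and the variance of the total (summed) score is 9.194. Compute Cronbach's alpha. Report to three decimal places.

sum of item variances = 0.810 + 1.758 + 2.378 = 4.946
α = (k/(k−1))·(1 − sum of item variances/Var(T)) = (3/2)·(1 − 4.946/9.194) = 0.693

Cronbach's alpha = 0.693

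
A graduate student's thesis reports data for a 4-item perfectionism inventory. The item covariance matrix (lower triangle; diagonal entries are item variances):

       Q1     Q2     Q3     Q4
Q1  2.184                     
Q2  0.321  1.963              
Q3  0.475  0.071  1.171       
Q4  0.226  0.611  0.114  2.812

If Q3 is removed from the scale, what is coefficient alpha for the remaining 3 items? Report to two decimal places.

Remaining items: Q1, Q2, Q4 (k = 3).
sum of item variances = 2.184 + 1.963 + 2.812 = 6.959
σ²_total = 6.959 + 2 × 1.158 = 9.275
α (item deleted) = (3/2)·(1 − 6.959/9.275) = 0.37

coefficient alpha = 0.37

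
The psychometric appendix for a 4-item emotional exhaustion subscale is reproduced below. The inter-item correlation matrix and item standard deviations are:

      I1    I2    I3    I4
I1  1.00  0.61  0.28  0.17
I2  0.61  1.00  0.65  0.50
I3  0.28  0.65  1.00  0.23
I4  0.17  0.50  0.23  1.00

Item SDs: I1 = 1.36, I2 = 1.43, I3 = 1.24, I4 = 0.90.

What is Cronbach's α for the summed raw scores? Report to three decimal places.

α = 0.742

Σσ²ᵢ = 1.36² + 1.43² + 1.24² + 0.90² = 6.2421
Covariances σ_ij = r_ij · s_i · s_j:
  σ(I1,I2) = 0.61 × 1.36 × 1.43 = 1.1863
  σ(I1,I3) = 0.28 × 1.36 × 1.24 = 0.4722
  σ(I1,I4) = 0.17 × 1.36 × 0.90 = 0.2081
  σ(I2,I3) = 0.65 × 1.43 × 1.24 = 1.1526
  σ(I2,I4) = 0.50 × 1.43 × 0.90 = 0.6435
  σ(I3,I4) = 0.23 × 1.24 × 0.90 = 0.2567
σ²_T = Σσ²ᵢ + 2·Σσ_ij = 6.2421 + 2 × 3.9194 = 14.0809
α = (4/3)·(1 − 6.2421/14.0809) = 0.742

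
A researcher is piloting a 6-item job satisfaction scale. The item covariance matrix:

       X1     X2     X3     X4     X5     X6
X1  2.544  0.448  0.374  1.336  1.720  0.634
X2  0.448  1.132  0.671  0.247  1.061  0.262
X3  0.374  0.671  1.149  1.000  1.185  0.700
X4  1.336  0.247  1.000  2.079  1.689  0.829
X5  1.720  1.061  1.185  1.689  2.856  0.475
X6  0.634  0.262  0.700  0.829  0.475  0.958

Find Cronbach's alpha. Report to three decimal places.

ΣVar(i) = 2.544 + 1.132 + 1.149 + 2.079 + 2.856 + 0.958 = 10.718
Σ_{i<j} σ_ij = 12.631
total variance = 10.718 + 2 × 12.631 = 35.980
α = (k/(k−1))·(1 − ΣVar(i)/total variance) = (6/5)·(1 − 10.718/35.980) = 0.843

Cronbach's alpha = 0.843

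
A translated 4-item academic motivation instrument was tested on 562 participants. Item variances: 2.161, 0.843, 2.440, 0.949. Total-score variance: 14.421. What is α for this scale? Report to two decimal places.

Σσ²ᵢ = 2.161 + 0.843 + 2.440 + 0.949 = 6.393
α = (k/(k−1))·(1 − Σσ²ᵢ/σ²_T) = (4/3)·(1 − 6.393/14.421) = 0.74

α = 0.74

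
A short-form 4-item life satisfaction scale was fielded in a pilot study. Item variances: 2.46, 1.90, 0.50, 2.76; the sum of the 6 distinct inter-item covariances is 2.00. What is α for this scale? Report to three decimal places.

α = 0.459

Σσᵢ² = 2.46 + 1.90 + 0.50 + 2.76 = 7.62
Sum of distinct covariances = 2.00
total variance = Σσᵢ² + 2·Σcov = 7.62 + 2 × 2.00 = 11.62
α = (4/3)·(1 − 7.62/11.62) = 0.459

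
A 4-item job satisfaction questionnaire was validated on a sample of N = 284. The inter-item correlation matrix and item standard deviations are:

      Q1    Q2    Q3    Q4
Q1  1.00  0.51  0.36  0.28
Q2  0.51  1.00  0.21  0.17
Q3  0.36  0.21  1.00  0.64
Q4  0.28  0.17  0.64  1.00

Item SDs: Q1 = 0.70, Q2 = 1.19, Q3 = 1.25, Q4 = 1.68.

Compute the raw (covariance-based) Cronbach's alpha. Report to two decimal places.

α = 0.66

Σσ²ᵢ = 0.70² + 1.19² + 1.25² + 1.68² = 6.2910
Covariances σ_ij = r_ij · s_i · s_j:
  σ(Q1,Q2) = 0.51 × 0.70 × 1.19 = 0.4248
  σ(Q1,Q3) = 0.36 × 0.70 × 1.25 = 0.3150
  σ(Q1,Q4) = 0.28 × 0.70 × 1.68 = 0.3293
  σ(Q2,Q3) = 0.21 × 1.19 × 1.25 = 0.3124
  σ(Q2,Q4) = 0.17 × 1.19 × 1.68 = 0.3399
  σ(Q3,Q4) = 0.64 × 1.25 × 1.68 = 1.3440
σ²_T = Σσ²ᵢ + 2·Σσ_ij = 6.2910 + 2 × 3.0654 = 12.4218
α = (4/3)·(1 − 6.2910/12.4218) = 0.66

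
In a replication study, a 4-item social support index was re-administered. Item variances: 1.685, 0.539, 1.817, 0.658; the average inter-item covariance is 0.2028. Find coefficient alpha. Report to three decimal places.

sum of item variances = 1.685 + 0.539 + 1.817 + 0.658 = 4.699
Sum of the 6 distinct covariances = 6 × 0.2028 = 1.2168
σ²_total = sum of item variances + 2·Σcov = 4.699 + 2 × 1.2168 = 7.1326
α = (4/3)·(1 − 4.699/7.1326) = 0.455

α = 0.455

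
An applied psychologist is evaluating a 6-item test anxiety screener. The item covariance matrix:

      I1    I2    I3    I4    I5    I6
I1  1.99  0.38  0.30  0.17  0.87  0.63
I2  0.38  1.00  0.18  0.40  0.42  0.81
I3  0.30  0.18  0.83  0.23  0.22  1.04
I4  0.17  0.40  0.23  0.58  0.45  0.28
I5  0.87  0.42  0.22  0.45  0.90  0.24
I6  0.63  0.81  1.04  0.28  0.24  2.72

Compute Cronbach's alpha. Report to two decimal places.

α = 0.75

ΣVar(i) = 1.99 + 1.00 + 0.83 + 0.58 + 0.90 + 2.72 = 8.02
Σ_{i<j} σ_ij = 6.62
Var(T) = 8.02 + 2 × 6.62 = 21.26
α = (k/(k−1))·(1 − ΣVar(i)/Var(T)) = (6/5)·(1 − 8.02/21.26) = 0.75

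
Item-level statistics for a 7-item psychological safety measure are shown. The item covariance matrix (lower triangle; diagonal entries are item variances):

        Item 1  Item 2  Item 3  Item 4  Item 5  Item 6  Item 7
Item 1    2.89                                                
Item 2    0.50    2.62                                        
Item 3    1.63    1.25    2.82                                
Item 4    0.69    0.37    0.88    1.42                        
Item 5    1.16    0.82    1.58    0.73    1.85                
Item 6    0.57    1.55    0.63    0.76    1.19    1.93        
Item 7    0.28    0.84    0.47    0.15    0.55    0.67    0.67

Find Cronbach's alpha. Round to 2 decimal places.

ΣVar(i) = 2.89 + 2.62 + 2.82 + 1.42 + 1.85 + 1.93 + 0.67 = 14.20
Sum of off-diagonal covariances = 17.27
Var(T) = 14.20 + 2 × 17.27 = 48.74
α = (k/(k−1))·(1 − ΣVar(i)/Var(T)) = (7/6)·(1 − 14.20/48.74) = 0.83

Cronbach's alpha = 0.83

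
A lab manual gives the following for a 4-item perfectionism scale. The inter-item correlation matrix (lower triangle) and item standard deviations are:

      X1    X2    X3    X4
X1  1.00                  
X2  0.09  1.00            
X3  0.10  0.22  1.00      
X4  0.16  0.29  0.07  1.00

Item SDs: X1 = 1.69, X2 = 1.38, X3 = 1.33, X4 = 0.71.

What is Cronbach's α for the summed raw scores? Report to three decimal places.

α = 0.376

Σσ²ᵢ = 1.69² + 1.38² + 1.33² + 0.71² = 7.0335
Covariances σ_ij = r_ij · s_i · s_j:
  σ(X1,X2) = 0.09 × 1.69 × 1.38 = 0.2099
  σ(X1,X3) = 0.10 × 1.69 × 1.33 = 0.2248
  σ(X1,X4) = 0.16 × 1.69 × 0.71 = 0.1920
  σ(X2,X3) = 0.22 × 1.38 × 1.33 = 0.4038
  σ(X2,X4) = 0.29 × 1.38 × 0.71 = 0.2841
  σ(X3,X4) = 0.07 × 1.33 × 0.71 = 0.0661
σ²_T = Σσ²ᵢ + 2·Σσ_ij = 7.0335 + 2 × 1.3807 = 9.7949
α = (4/3)·(1 − 7.0335/9.7949) = 0.376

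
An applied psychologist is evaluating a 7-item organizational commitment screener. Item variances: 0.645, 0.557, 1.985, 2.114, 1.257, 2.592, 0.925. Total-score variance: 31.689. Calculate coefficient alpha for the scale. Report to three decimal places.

α = 0.796

Σσ²ᵢ = 0.645 + 0.557 + 1.985 + 2.114 + 1.257 + 2.592 + 0.925 = 10.075
α = (k/(k−1))·(1 − Σσ²ᵢ/σ²_T) = (7/6)·(1 − 10.075/31.689) = 0.796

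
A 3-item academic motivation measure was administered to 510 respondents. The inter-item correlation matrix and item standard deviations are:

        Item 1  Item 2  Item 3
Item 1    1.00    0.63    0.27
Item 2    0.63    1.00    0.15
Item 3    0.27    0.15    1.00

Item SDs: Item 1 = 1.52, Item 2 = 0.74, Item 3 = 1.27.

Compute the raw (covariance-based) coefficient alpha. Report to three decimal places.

α = 0.570

Σσ²ᵢ = 1.52² + 0.74² + 1.27² = 4.4709
Covariances σ_ij = r_ij · s_i · s_j:
  σ(Item 1,Item 2) = 0.63 × 1.52 × 0.74 = 0.7086
  σ(Item 1,Item 3) = 0.27 × 1.52 × 1.27 = 0.5212
  σ(Item 2,Item 3) = 0.15 × 0.74 × 1.27 = 0.1410
σ²_T = Σσ²ᵢ + 2·Σσ_ij = 4.4709 + 2 × 1.3708 = 7.2125
α = (3/2)·(1 − 4.4709/7.2125) = 0.570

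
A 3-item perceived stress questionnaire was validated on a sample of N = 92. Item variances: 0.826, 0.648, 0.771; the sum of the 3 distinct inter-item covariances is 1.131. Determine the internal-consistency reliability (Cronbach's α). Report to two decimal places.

Σσ²ᵢ = 0.826 + 0.648 + 0.771 = 2.245
Sum of distinct covariances = 1.131
Var(T) = Σσ²ᵢ + 2·Σcov = 2.245 + 2 × 1.131 = 4.507
α = (3/2)·(1 − 2.245/4.507) = 0.75

α = 0.75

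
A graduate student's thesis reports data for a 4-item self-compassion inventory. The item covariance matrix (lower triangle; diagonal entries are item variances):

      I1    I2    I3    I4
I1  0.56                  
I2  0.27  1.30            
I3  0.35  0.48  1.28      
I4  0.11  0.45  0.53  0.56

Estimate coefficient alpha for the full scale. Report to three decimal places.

Σσ²ᵢ = 0.56 + 1.30 + 1.28 + 0.56 = 3.70
Sum of the distinct covariances = 2.19
Var(T) = 3.70 + 2 × 2.19 = 8.08
α = (k/(k−1))·(1 − Σσ²ᵢ/Var(T)) = (4/3)·(1 − 3.70/8.08) = 0.723

α = 0.723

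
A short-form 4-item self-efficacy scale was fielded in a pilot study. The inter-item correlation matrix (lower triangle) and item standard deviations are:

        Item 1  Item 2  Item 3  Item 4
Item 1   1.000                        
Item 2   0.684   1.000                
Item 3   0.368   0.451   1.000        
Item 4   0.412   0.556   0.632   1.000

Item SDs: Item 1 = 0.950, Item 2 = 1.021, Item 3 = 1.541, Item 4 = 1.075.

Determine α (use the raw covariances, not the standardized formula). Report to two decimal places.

Σσ²ᵢ = 0.950² + 1.021² + 1.541² + 1.075² = 5.4752
Covariances σ_ij = r_ij · s_i · s_j:
  σ(Item 1,Item 2) = 0.684 × 0.950 × 1.021 = 0.6634
  σ(Item 1,Item 3) = 0.368 × 0.950 × 1.541 = 0.5387
  σ(Item 1,Item 4) = 0.412 × 0.950 × 1.075 = 0.4208
  σ(Item 2,Item 3) = 0.451 × 1.021 × 1.541 = 0.7096
  σ(Item 2,Item 4) = 0.556 × 1.021 × 1.075 = 0.6103
  σ(Item 3,Item 4) = 0.632 × 1.541 × 1.075 = 1.0470
σ²_T = Σσ²ᵢ + 2·Σσ_ij = 5.4752 + 2 × 3.9898 = 13.4548
α = (4/3)·(1 − 5.4752/13.4548) = 0.79

α = 0.79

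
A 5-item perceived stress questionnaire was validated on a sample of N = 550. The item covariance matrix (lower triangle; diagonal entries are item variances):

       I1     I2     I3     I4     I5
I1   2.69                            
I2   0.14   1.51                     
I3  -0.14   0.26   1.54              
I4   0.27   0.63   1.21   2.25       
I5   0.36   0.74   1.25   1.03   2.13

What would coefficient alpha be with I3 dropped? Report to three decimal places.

Remaining items: I1, I2, I4, I5 (k = 4).
Σσᵢ² = 2.69 + 1.51 + 2.25 + 2.13 = 8.58
total variance = 8.58 + 2 × 3.17 = 14.92
α (item deleted) = (4/3)·(1 − 8.58/14.92) = 0.567

coefficient alpha = 0.567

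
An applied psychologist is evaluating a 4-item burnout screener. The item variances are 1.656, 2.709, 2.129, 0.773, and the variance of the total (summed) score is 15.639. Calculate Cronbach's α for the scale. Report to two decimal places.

α = 0.71

sum of item variances = 1.656 + 2.709 + 2.129 + 0.773 = 7.267
α = (k/(k−1))·(1 − sum of item variances/σ²_T) = (4/3)·(1 − 7.267/15.639) = 0.71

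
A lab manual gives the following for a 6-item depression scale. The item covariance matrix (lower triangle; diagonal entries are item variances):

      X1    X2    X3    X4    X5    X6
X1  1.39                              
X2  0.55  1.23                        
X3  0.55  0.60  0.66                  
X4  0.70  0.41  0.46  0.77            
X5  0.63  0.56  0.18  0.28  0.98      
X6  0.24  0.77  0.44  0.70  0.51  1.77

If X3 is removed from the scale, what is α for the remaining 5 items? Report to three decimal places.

Remaining items: X1, X2, X4, X5, X6 (k = 5).
Σσ²ᵢ = 1.39 + 1.23 + 0.77 + 0.98 + 1.77 = 6.14
σ²_total = 6.14 + 2 × 5.35 = 16.84
α (item deleted) = (5/4)·(1 − 6.14/16.84) = 0.794

α = 0.794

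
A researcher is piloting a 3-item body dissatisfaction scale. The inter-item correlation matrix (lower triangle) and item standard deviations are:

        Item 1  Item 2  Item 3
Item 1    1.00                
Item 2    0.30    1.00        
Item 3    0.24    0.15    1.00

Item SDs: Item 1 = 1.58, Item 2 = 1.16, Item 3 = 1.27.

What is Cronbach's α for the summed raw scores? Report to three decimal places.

Σσ²ᵢ = 1.58² + 1.16² + 1.27² = 5.4549
Covariances σ_ij = r_ij · s_i · s_j:
  σ(Item 1,Item 2) = 0.30 × 1.58 × 1.16 = 0.5498
  σ(Item 1,Item 3) = 0.24 × 1.58 × 1.27 = 0.4816
  σ(Item 2,Item 3) = 0.15 × 1.16 × 1.27 = 0.2210
σ²_T = Σσ²ᵢ + 2·Σσ_ij = 5.4549 + 2 × 1.2524 = 7.9597
α = (3/2)·(1 − 5.4549/7.9597) = 0.472

Cronbach's α = 0.472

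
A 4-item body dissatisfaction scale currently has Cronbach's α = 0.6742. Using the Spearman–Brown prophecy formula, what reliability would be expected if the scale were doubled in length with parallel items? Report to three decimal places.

predicted reliability = 0.805

Length factor m = 2
α' = m·α / (1 + (m−1)·α)
   = 2 × 0.6742 / (1 + (2 − 1) × 0.6742)
   = 1.3484 / 1.6742 = 0.805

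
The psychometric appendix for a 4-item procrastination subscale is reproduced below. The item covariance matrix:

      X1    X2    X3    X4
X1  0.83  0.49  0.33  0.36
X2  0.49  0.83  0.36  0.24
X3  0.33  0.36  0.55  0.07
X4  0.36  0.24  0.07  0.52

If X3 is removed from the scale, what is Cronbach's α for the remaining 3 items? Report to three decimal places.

α = 0.750

Remaining items: X1, X2, X4 (k = 3).
sum of item variances = 0.83 + 0.83 + 0.52 = 2.18
σ²_T = 2.18 + 2 × 1.09 = 4.36
α (item deleted) = (3/2)·(1 − 2.18/4.36) = 0.750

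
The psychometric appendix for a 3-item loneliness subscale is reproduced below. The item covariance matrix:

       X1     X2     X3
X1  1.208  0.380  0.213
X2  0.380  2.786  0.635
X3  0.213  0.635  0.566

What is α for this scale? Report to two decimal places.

α = 0.53

Σσ²ᵢ = 1.208 + 2.786 + 0.566 = 4.560
Sum of off-diagonal covariances = 1.228
σ²_T = 4.560 + 2 × 1.228 = 7.016
α = (k/(k−1))·(1 − Σσ²ᵢ/σ²_T) = (3/2)·(1 − 4.560/7.016) = 0.53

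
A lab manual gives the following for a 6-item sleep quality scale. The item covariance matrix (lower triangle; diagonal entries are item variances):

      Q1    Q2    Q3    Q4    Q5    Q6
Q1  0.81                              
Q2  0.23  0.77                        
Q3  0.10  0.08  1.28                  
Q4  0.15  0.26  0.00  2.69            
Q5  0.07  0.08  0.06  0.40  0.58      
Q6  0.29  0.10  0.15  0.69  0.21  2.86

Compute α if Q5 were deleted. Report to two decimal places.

α = 0.41

Remaining items: Q1, Q2, Q3, Q4, Q6 (k = 5).
Σσᵢ² = 0.81 + 0.77 + 1.28 + 2.69 + 2.86 = 8.41
total variance = 8.41 + 2 × 2.05 = 12.51
α (item deleted) = (5/4)·(1 − 8.41/12.51) = 0.41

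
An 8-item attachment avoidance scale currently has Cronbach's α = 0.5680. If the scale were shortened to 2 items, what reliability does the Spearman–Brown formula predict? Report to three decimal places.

Length factor m = 2/8 = 0.2500
α' = m·α / (1 − (1−m)·α)
   = 2/8 × 0.5680 / (1 − (1 − 2/8) × 0.5680)
   = 0.1420 / 0.5740 = 0.247

predicted reliability = 0.247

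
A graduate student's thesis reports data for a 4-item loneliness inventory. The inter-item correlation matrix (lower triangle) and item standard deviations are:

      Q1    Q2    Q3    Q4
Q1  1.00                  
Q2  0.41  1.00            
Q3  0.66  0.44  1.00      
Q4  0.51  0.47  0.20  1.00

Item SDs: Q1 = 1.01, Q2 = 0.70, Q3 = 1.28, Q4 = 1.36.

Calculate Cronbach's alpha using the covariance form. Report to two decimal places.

Cronbach's alpha = 0.73

Σσ²ᵢ = 1.01² + 0.70² + 1.28² + 1.36² = 4.9981
Covariances σ_ij = r_ij · s_i · s_j:
  σ(Q1,Q2) = 0.41 × 1.01 × 0.70 = 0.2899
  σ(Q1,Q3) = 0.66 × 1.01 × 1.28 = 0.8532
  σ(Q1,Q4) = 0.51 × 1.01 × 1.36 = 0.7005
  σ(Q2,Q3) = 0.44 × 0.70 × 1.28 = 0.3942
  σ(Q2,Q4) = 0.47 × 0.70 × 1.36 = 0.4474
  σ(Q3,Q4) = 0.20 × 1.28 × 1.36 = 0.3482
σ²_T = Σσ²ᵢ + 2·Σσ_ij = 4.9981 + 2 × 3.0334 = 11.0649
α = (4/3)·(1 − 4.9981/11.0649) = 0.73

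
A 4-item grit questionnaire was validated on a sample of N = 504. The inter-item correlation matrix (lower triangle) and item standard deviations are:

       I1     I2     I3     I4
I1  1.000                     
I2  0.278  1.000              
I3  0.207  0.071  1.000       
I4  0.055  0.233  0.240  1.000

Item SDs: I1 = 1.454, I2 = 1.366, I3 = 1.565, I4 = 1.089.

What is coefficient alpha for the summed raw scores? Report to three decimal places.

Σσ²ᵢ = 1.454² + 1.366² + 1.565² + 1.089² = 7.6152
Covariances σ_ij = r_ij · s_i · s_j:
  σ(I1,I2) = 0.278 × 1.454 × 1.366 = 0.5522
  σ(I1,I3) = 0.207 × 1.454 × 1.565 = 0.4710
  σ(I1,I4) = 0.055 × 1.454 × 1.089 = 0.0871
  σ(I2,I3) = 0.071 × 1.366 × 1.565 = 0.1518
  σ(I2,I4) = 0.233 × 1.366 × 1.089 = 0.3466
  σ(I3,I4) = 0.240 × 1.565 × 1.089 = 0.4090
σ²_T = Σσ²ᵢ + 2·Σσ_ij = 7.6152 + 2 × 2.0177 = 11.6506
α = (4/3)·(1 − 7.6152/11.6506) = 0.462

coefficient alpha = 0.462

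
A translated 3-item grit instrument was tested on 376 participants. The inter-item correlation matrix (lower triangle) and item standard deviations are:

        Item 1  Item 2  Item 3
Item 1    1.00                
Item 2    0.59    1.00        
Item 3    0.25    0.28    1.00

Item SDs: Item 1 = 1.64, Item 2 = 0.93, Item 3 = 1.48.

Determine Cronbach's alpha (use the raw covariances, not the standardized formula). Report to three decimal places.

Σσ²ᵢ = 1.64² + 0.93² + 1.48² = 5.7449
Covariances σ_ij = r_ij · s_i · s_j:
  σ(Item 1,Item 2) = 0.59 × 1.64 × 0.93 = 0.8999
  σ(Item 1,Item 3) = 0.25 × 1.64 × 1.48 = 0.6068
  σ(Item 2,Item 3) = 0.28 × 0.93 × 1.48 = 0.3854
σ²_T = Σσ²ᵢ + 2·Σσ_ij = 5.7449 + 2 × 1.8921 = 9.5291
α = (3/2)·(1 − 5.7449/9.5291) = 0.596

Cronbach's alpha = 0.596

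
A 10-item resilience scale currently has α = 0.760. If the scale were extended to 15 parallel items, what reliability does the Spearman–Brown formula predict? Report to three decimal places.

predicted reliability = 0.826

Length factor m = 15/10 = 1.5000
α' = m·α / (1 + (m−1)·α)
   = 15/10 × 0.760 / (1 + (15/10 − 1) × 0.760)
   = 1.1400 / 1.3800 = 0.826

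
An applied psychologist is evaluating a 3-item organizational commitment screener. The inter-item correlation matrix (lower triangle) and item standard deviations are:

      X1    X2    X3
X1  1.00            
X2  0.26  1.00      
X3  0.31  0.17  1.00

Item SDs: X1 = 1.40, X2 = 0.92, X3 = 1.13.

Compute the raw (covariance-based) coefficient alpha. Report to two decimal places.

α = 0.49

Σσ²ᵢ = 1.40² + 0.92² + 1.13² = 4.0833
Covariances σ_ij = r_ij · s_i · s_j:
  σ(X1,X2) = 0.26 × 1.40 × 0.92 = 0.3349
  σ(X1,X3) = 0.31 × 1.40 × 1.13 = 0.4904
  σ(X2,X3) = 0.17 × 0.92 × 1.13 = 0.1767
σ²_T = Σσ²ᵢ + 2·Σσ_ij = 4.0833 + 2 × 1.0020 = 6.0873
α = (3/2)·(1 − 4.0833/6.0873) = 0.49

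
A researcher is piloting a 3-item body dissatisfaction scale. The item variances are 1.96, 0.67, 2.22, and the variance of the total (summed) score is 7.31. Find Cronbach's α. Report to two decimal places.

ΣVar(i) = 1.96 + 0.67 + 2.22 = 4.85
α = (k/(k−1))·(1 − ΣVar(i)/σ²_T) = (3/2)·(1 − 4.85/7.31) = 0.50

Cronbach's α = 0.50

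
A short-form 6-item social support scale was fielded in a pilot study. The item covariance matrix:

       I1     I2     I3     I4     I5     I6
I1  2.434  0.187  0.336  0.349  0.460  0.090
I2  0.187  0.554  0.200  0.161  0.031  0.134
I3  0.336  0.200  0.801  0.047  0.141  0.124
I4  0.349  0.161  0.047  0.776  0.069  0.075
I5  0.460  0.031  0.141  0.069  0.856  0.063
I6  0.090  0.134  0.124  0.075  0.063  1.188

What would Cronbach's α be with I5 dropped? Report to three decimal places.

Remaining items: I1, I2, I3, I4, I6 (k = 5).
ΣVar(i) = 2.434 + 0.554 + 0.801 + 0.776 + 1.188 = 5.753
Var(T) = 5.753 + 2 × 1.703 = 9.159
α (item deleted) = (5/4)·(1 − 5.753/9.159) = 0.465

Cronbach's α = 0.465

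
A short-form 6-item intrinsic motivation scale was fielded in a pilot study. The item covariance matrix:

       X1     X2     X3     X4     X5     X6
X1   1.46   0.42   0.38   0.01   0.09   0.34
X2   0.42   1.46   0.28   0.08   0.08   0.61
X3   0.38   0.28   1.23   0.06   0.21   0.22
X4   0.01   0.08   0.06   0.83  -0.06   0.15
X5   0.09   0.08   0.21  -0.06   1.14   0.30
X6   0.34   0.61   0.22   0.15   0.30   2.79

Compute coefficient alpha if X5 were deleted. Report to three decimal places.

α = 0.495

Remaining items: X1, X2, X3, X4, X6 (k = 5).
ΣVar(i) = 1.46 + 1.46 + 1.23 + 0.83 + 2.79 = 7.77
total variance = 7.77 + 2 × 2.55 = 12.87
α (item deleted) = (5/4)·(1 − 7.77/12.87) = 0.495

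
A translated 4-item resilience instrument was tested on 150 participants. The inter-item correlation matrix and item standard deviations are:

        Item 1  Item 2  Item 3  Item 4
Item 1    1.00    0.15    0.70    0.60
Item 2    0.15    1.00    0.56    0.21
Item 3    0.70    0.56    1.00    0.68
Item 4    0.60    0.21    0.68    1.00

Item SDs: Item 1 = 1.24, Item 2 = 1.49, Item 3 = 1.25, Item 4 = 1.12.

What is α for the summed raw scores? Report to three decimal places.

α = 0.773

Σσ²ᵢ = 1.24² + 1.49² + 1.25² + 1.12² = 6.5746
Covariances σ_ij = r_ij · s_i · s_j:
  σ(Item 1,Item 2) = 0.15 × 1.24 × 1.49 = 0.2771
  σ(Item 1,Item 3) = 0.70 × 1.24 × 1.25 = 1.0850
  σ(Item 1,Item 4) = 0.60 × 1.24 × 1.12 = 0.8333
  σ(Item 2,Item 3) = 0.56 × 1.49 × 1.25 = 1.0430
  σ(Item 2,Item 4) = 0.21 × 1.49 × 1.12 = 0.3504
  σ(Item 3,Item 4) = 0.68 × 1.25 × 1.12 = 0.9520
σ²_T = Σσ²ᵢ + 2·Σσ_ij = 6.5746 + 2 × 4.5408 = 15.6562
α = (4/3)·(1 − 6.5746/15.6562) = 0.773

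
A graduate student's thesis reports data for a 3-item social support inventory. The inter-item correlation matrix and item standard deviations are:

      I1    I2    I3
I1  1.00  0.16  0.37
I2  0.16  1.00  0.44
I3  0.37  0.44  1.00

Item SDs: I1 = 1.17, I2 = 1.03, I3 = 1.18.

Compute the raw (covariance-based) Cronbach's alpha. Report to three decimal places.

Σσ²ᵢ = 1.17² + 1.03² + 1.18² = 3.8222
Covariances σ_ij = r_ij · s_i · s_j:
  σ(I1,I2) = 0.16 × 1.17 × 1.03 = 0.1928
  σ(I1,I3) = 0.37 × 1.17 × 1.18 = 0.5108
  σ(I2,I3) = 0.44 × 1.03 × 1.18 = 0.5348
σ²_T = Σσ²ᵢ + 2·Σσ_ij = 3.8222 + 2 × 1.2384 = 6.2990
α = (3/2)·(1 − 3.8222/6.2990) = 0.590

Cronbach's alpha = 0.590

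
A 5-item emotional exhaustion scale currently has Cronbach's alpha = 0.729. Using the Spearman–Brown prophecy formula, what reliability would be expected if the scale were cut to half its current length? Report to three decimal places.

predicted reliability = 0.574

Length factor m = 1/2
α' = m·α / (1 − (1−m)·α)
   = 1/2 × 0.729 / (1 − (1 − 1/2) × 0.729)
   = 0.3645 / 0.6355 = 0.574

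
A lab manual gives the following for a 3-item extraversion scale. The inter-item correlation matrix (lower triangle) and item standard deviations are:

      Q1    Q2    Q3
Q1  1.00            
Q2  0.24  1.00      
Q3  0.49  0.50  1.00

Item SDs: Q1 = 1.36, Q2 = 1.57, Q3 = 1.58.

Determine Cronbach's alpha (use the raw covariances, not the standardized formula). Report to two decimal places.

α = 0.68

Σσ²ᵢ = 1.36² + 1.57² + 1.58² = 6.8109
Covariances σ_ij = r_ij · s_i · s_j:
  σ(Q1,Q2) = 0.24 × 1.36 × 1.57 = 0.5124
  σ(Q1,Q3) = 0.49 × 1.36 × 1.58 = 1.0529
  σ(Q2,Q3) = 0.50 × 1.57 × 1.58 = 1.2403
σ²_T = Σσ²ᵢ + 2·Σσ_ij = 6.8109 + 2 × 2.8056 = 12.4221
α = (3/2)·(1 − 6.8109/12.4221) = 0.68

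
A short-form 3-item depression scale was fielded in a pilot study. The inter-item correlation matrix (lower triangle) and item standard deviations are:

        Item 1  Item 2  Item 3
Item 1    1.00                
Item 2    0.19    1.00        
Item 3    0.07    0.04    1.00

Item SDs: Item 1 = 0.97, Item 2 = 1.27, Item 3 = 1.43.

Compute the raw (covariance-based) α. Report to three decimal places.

Σσ²ᵢ = 0.97² + 1.27² + 1.43² = 4.5987
Covariances σ_ij = r_ij · s_i · s_j:
  σ(Item 1,Item 2) = 0.19 × 0.97 × 1.27 = 0.2341
  σ(Item 1,Item 3) = 0.07 × 0.97 × 1.43 = 0.0971
  σ(Item 2,Item 3) = 0.04 × 1.27 × 1.43 = 0.0726
σ²_T = Σσ²ᵢ + 2·Σσ_ij = 4.5987 + 2 × 0.4038 = 5.4063
α = (3/2)·(1 − 4.5987/5.4063) = 0.224

α = 0.224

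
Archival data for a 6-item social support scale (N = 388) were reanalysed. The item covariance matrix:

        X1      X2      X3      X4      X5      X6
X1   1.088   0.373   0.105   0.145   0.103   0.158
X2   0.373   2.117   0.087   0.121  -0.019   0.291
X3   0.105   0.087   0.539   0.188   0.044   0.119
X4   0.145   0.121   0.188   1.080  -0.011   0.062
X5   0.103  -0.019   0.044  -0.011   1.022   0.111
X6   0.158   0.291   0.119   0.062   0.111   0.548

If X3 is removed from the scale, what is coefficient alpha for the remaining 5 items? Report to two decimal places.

α = 0.39

Remaining items: X1, X2, X4, X5, X6 (k = 5).
Σσᵢ² = 1.088 + 2.117 + 1.080 + 1.022 + 0.548 = 5.855
Var(T) = 5.855 + 2 × 1.334 = 8.523
α (item deleted) = (5/4)·(1 − 5.855/8.523) = 0.39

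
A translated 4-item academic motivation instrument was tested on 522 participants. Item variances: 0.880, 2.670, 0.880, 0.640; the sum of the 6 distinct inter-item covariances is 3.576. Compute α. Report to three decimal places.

α = 0.780

ΣVar(i) = 0.880 + 2.670 + 0.880 + 0.640 = 5.070
Sum of distinct covariances = 3.576
Var(T) = ΣVar(i) + 2·Σcov = 5.070 + 2 × 3.576 = 12.222
α = (4/3)·(1 − 5.070/12.222) = 0.780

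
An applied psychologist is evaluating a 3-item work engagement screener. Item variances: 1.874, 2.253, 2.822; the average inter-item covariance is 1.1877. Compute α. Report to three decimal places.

α = 0.759

Σσ²ᵢ = 1.874 + 2.253 + 2.822 = 6.949
Sum of the 3 distinct covariances = 3 × 1.1877 = 3.5631
total variance = Σσ²ᵢ + 2·Σcov = 6.949 + 2 × 3.5631 = 14.0752
α = (3/2)·(1 − 6.949/14.0752) = 0.759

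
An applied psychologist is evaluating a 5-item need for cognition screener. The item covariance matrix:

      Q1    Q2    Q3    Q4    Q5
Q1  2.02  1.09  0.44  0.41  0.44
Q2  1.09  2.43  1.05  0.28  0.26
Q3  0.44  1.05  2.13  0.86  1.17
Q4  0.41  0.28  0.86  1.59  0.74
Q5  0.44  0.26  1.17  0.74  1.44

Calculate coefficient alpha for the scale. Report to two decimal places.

coefficient alpha = 0.73

Σσ²ᵢ = 2.02 + 2.43 + 2.13 + 1.59 + 1.44 = 9.61
Sum of off-diagonal covariances = 6.74
σ²_T = 9.61 + 2 × 6.74 = 23.09
α = (k/(k−1))·(1 − Σσ²ᵢ/σ²_T) = (5/4)·(1 − 9.61/23.09) = 0.73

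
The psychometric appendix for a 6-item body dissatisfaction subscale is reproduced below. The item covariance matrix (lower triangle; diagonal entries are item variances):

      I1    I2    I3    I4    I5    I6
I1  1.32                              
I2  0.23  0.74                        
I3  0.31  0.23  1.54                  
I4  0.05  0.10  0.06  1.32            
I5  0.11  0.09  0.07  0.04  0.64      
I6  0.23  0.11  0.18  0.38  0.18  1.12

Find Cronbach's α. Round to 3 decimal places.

α = 0.498

Σσᵢ² = 1.32 + 0.74 + 1.54 + 1.32 + 0.64 + 1.12 = 6.68
Σ_{i<j} σ_ij = 2.37
Var(T) = 6.68 + 2 × 2.37 = 11.42
α = (k/(k−1))·(1 − Σσᵢ²/Var(T)) = (6/5)·(1 − 6.68/11.42) = 0.498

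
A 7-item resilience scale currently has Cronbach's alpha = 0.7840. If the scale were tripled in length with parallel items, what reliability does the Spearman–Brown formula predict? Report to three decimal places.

Length factor m = 3
α' = m·α / (1 + (m−1)·α)
   = 3 × 0.7840 / (1 + (3 − 1) × 0.7840)
   = 2.3520 / 2.5680 = 0.916

predicted reliability = 0.916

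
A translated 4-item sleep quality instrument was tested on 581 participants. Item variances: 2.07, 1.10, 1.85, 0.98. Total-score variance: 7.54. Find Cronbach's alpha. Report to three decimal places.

Cronbach's alpha = 0.272

Σσᵢ² = 2.07 + 1.10 + 1.85 + 0.98 = 6.00
α = (k/(k−1))·(1 − Σσᵢ²/Var(T)) = (4/3)·(1 − 6.00/7.54) = 0.272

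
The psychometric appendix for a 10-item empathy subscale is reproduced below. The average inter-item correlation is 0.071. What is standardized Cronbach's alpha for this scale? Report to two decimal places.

Standardized α = k·r̄ / (1 + (k−1)·r̄) = 10 × 0.071 / (1 + 9 × 0.071)
  = 0.7100 / 1.6390 = 0.43

α = 0.43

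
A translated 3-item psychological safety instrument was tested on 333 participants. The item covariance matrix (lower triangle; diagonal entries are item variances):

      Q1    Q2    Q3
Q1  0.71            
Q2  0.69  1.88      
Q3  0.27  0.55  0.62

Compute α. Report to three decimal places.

α = 0.727

Σσ²ᵢ = 0.71 + 1.88 + 0.62 = 3.21
Sum of off-diagonal covariances = 1.51
total variance = 3.21 + 2 × 1.51 = 6.23
α = (k/(k−1))·(1 − Σσ²ᵢ/total variance) = (3/2)·(1 − 3.21/6.23) = 0.727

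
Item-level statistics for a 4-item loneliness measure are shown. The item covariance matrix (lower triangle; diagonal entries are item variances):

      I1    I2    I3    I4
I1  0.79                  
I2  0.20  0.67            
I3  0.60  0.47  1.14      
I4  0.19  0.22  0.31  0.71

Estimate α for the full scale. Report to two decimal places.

ΣVar(i) = 0.79 + 0.67 + 1.14 + 0.71 = 3.31
Σ_{i<j} σ_ij = 1.99
σ²_T = 3.31 + 2 × 1.99 = 7.29
α = (k/(k−1))·(1 − ΣVar(i)/σ²_T) = (4/3)·(1 − 3.31/7.29) = 0.73

α = 0.73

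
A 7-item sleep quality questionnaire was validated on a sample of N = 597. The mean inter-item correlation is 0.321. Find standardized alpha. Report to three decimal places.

Standardized α = k·r̄ / (1 + (k−1)·r̄) = 7 × 0.321 / (1 + 6 × 0.321)
  = 2.2470 / 2.9260 = 0.768

α = 0.768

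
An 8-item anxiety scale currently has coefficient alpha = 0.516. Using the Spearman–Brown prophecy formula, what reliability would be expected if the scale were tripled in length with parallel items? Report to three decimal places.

predicted reliability = 0.762

Length factor m = 3
α' = m·α / (1 + (m−1)·α)
   = 3 × 0.516 / (1 + (3 − 1) × 0.516)
   = 1.5480 / 2.0320 = 0.762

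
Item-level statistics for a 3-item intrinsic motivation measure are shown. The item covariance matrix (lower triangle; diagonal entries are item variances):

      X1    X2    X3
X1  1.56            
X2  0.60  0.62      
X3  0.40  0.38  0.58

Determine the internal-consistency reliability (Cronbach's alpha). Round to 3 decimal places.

α = 0.750

Σσ²ᵢ = 1.56 + 0.62 + 0.58 = 2.76
Σ_{i<j} σ_ij = 1.38
total variance = 2.76 + 2 × 1.38 = 5.52
α = (k/(k−1))·(1 − Σσ²ᵢ/total variance) = (3/2)·(1 − 2.76/5.52) = 0.750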